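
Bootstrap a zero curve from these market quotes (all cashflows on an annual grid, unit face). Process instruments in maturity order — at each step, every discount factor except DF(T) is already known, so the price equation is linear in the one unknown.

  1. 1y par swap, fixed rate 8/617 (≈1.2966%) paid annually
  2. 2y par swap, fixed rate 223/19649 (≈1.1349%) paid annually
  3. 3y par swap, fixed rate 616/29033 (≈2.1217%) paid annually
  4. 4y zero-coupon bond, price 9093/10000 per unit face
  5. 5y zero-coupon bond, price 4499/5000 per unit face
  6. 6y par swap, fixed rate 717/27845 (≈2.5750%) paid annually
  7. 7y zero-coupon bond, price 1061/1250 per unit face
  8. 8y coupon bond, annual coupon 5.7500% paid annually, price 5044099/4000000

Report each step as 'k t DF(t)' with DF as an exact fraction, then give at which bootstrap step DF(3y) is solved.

step 1 [1y] swap r/1=8/617: DF=(1 − 8/617·(0))/(1+8/617) = 617/625 ≈ 0.987200
step 2 [2y] swap r/1=223/19649: DF=(1 − 223/19649·(0.987200))/(1+223/19649) = 9777/10000 ≈ 0.977700
step 3 [3y] swap r/1=616/29033: DF=(1 − 616/29033·(0.987200+0.977700))/(1+616/29033) = 1173/1250 ≈ 0.938400
step 4 [4y] zero: DF = P = 9093/10000 ≈ 0.909300
step 5 [5y] zero: DF = P = 4499/5000 ≈ 0.899800
step 6 [6y] swap r/1=717/27845: DF=(1 − 717/27845·(0.987200+0.977700+0.938400+0.909300+0.899800))/(1+717/27845) = 4283/5000 ≈ 0.856600
step 7 [7y] zero: DF = P = 1061/1250 ≈ 0.848800
step 8 [8y] bond c/1=23/400: DF=(5044099/4000000 − 23/400·(0.987200+0.977700+0.938400+0.909300+0.899800+0.856600+0.848800))/(1+23/400) = 1687/2000 ≈ 0.843500

1 1 617/625
2 2 9777/10000
3 3 1173/1250
4 4 9093/10000
5 5 4499/5000
6 6 4283/5000
7 7 1061/1250
8 8 1687/2000
DF(3y) is solved at step 3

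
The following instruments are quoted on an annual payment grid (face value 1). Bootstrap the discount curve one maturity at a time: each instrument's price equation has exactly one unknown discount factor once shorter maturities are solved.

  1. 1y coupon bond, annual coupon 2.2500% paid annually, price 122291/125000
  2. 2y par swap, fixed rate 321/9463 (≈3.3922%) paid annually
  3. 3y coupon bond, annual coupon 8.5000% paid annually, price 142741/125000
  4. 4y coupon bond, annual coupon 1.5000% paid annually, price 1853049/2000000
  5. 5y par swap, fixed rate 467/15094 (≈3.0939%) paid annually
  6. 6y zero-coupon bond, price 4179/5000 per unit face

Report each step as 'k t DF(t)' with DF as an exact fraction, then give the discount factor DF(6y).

step 1 [1y] bond c/1=9/400: DF=(122291/125000 − 9/400·(0))/(1+9/400) = 598/625 ≈ 0.956800
step 2 [2y] swap r/1=321/9463: DF=(1 − 321/9463·(0.956800))/(1+321/9463) = 4679/5000 ≈ 0.935800
step 3 [3y] bond c/1=17/200: DF=(142741/125000 − 17/200·(0.956800+0.935800))/(1+17/200) = 4521/5000 ≈ 0.904200
step 4 [4y] bond c/1=3/200: DF=(1853049/2000000 − 3/200·(0.956800+0.935800+0.904200))/(1+3/200) = 1743/2000 ≈ 0.871500
step 5 [5y] swap r/1=467/15094: DF=(1 − 467/15094·(0.956800+0.935800+0.904200+0.871500))/(1+467/15094) = 8599/10000 ≈ 0.859900
step 6 [6y] zero: DF = P = 4179/5000 ≈ 0.835800

1 1 598/625
2 2 4679/5000
3 3 4521/5000
4 4 1743/2000
5 5 8599/10000
6 6 4179/5000
DF(6y) = 4179/5000 ≈ 0.835800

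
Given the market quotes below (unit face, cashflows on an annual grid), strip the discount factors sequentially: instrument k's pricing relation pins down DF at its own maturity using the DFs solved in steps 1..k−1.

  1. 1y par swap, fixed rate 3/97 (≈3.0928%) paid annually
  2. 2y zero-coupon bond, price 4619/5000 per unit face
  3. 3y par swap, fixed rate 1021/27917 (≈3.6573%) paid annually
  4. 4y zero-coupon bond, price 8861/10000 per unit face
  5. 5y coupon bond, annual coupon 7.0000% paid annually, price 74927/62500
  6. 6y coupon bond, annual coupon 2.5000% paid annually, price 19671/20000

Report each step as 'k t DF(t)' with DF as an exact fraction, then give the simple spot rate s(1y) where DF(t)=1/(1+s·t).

step 1 [1y] swap r/1=3/97: DF=(1 − 3/97·(0))/(1+3/97) = 97/100 ≈ 0.970000
step 2 [2y] zero: DF = P = 4619/5000 ≈ 0.923800
step 3 [3y] swap r/1=1021/27917: DF=(1 − 1021/27917·(0.970000+0.923800))/(1+1021/27917) = 8979/10000 ≈ 0.897900
step 4 [4y] zero: DF = P = 8861/10000 ≈ 0.886100
step 5 [5y] bond c/1=7/100: DF=(74927/62500 − 7/100·(0.970000+0.923800+0.897900+0.886100))/(1+7/100) = 4399/5000 ≈ 0.879800
step 6 [6y] bond c/1=1/40: DF=(19671/20000 − 1/40·(0.970000+0.923800+0.897900+0.886100+0.879800))/(1+1/40) = 2121/2500 ≈ 0.848400

1 1 97/100
2 2 4619/5000
3 3 8979/10000
4 4 8861/10000
5 5 4399/5000
6 6 2121/2500
s(1y) = (1/(97/100) − 1)/(1) = 3/97 ≈ 3.0928%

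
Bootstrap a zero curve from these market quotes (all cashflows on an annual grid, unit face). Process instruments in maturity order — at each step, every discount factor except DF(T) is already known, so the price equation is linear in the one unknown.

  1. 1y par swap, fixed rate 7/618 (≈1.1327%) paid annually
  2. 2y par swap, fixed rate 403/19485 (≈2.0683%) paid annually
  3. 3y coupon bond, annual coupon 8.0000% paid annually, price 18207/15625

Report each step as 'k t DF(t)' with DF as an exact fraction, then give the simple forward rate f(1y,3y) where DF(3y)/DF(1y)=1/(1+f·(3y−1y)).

step 1 [1y] swap r/1=7/618: DF=(1 − 7/618·(0))/(1+7/618) = 618/625 ≈ 0.988800
step 2 [2y] swap r/1=403/19485: DF=(1 − 403/19485·(0.988800))/(1+403/19485) = 9597/10000 ≈ 0.959700
step 3 [3y] bond c/1=2/25: DF=(18207/15625 − 2/25·(0.988800+0.959700))/(1+2/25) = 4673/5000 ≈ 0.934600

1 1 618/625
2 2 9597/10000
3 3 4673/5000
f(1y,3y) = ((618/625)/(4673/5000) − 1)/(2) = 271/9346 ≈ 2.8996%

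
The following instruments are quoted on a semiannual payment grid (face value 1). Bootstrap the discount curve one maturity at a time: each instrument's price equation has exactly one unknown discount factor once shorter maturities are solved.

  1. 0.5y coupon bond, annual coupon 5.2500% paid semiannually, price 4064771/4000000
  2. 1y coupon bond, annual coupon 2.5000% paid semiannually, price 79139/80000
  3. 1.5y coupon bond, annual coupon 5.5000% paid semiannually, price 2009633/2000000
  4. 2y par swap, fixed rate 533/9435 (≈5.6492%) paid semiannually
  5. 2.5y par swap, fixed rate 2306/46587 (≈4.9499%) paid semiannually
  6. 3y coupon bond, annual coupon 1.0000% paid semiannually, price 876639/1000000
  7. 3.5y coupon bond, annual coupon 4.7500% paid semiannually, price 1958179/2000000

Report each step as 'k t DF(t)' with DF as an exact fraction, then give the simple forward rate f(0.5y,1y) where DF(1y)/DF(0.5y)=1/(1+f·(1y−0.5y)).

step 1 [0.5y] bond c/2=21/800: DF=(4064771/4000000 − 21/800·(0))/(1+21/800) = 4951/5000 ≈ 0.990200
step 2 [1y] bond c/2=1/80: DF=(79139/80000 − 1/80·(0.990200))/(1+1/80) = 603/625 ≈ 0.964800
step 3 [1.5y] bond c/2=11/400: DF=(2009633/2000000 − 11/400·(0.990200+0.964800))/(1+11/400) = 1157/1250 ≈ 0.925600
step 4 [2y] swap r/2=533/18870: DF=(1 − 533/18870·(0.990200+0.964800+0.925600))/(1+533/18870) = 4467/5000 ≈ 0.893400
step 5 [2.5y] swap r/2=1153/46587: DF=(1 − 1153/46587·(0.990200+0.964800+0.925600+0.893400))/(1+1153/46587) = 8847/10000 ≈ 0.884700
step 6 [3y] bond c/2=1/200: DF=(876639/1000000 − 1/200·(0.990200+0.964800+0.925600+0.893400+0.884700))/(1+1/200) = 8491/10000 ≈ 0.849100
step 7 [3.5y] bond c/2=19/800: DF=(1958179/2000000 − 19/800·(0.990200+0.964800+0.925600+0.893400+0.884700+0.849100))/(1+19/800) = 4143/5000 ≈ 0.828600

1 1/2 4951/5000
2 1 603/625
3 3/2 1157/1250
4 2 4467/5000
5 5/2 8847/10000
6 3 8491/10000
7 7/2 4143/5000
f(0.5y,1y) = ((4951/5000)/(603/625) − 1)/(1/2) = 127/2412 ≈ 5.2653%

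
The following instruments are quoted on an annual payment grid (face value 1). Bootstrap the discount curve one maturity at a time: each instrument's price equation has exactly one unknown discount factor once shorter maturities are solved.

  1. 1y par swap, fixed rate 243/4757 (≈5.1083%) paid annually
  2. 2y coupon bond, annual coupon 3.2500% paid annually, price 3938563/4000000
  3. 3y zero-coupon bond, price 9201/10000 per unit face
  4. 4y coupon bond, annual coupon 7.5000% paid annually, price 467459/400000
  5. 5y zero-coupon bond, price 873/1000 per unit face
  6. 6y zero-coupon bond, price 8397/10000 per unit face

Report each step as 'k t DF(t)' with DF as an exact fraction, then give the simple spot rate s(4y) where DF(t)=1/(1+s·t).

step 1 [1y] swap r/1=243/4757: DF=(1 − 243/4757·(0))/(1+243/4757) = 4757/5000 ≈ 0.951400
step 2 [2y] bond c/1=13/400: DF=(3938563/4000000 − 13/400·(0.951400))/(1+13/400) = 9237/10000 ≈ 0.923700
step 3 [3y] zero: DF = P = 9201/10000 ≈ 0.920100
step 4 [4y] bond c/1=3/40: DF=(467459/400000 − 3/40·(0.951400+0.923700+0.920100))/(1+3/40) = 8921/10000 ≈ 0.892100
step 5 [5y] zero: DF = P = 873/1000 ≈ 0.873000
step 6 [6y] zero: DF = P = 8397/10000 ≈ 0.839700

1 1 4757/5000
2 2 9237/10000
3 3 9201/10000
4 4 8921/10000
5 5 873/1000
6 6 8397/10000
s(4y) = (1/(8921/10000) − 1)/(4) = 1079/35684 ≈ 3.0238%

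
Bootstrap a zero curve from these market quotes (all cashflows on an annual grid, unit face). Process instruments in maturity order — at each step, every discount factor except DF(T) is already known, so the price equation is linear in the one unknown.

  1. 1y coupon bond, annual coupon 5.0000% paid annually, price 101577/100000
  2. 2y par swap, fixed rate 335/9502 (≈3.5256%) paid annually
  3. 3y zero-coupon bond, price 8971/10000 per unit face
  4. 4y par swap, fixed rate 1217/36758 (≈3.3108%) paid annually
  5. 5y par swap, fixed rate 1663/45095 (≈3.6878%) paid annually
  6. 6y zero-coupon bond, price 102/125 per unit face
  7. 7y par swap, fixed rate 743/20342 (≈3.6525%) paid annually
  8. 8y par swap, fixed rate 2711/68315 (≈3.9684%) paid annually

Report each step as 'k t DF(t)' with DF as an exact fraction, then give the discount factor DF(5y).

1 1 4837/5000
2 2 933/1000
3 3 8971/10000
4 4 8783/10000
5 5 8337/10000
6 6 102/125
7 7 7771/10000
8 8 7289/10000
DF(5y) = 8337/10000 ≈ 0.833700

step 1 [1y] bond c/1=1/20: DF=(101577/100000 − 1/20·(0))/(1+1/20) = 4837/5000 ≈ 0.967400
step 2 [2y] swap r/1=335/9502: DF=(1 − 335/9502·(0.967400))/(1+335/9502) = 933/1000 ≈ 0.933000
step 3 [3y] zero: DF = P = 8971/10000 ≈ 0.897100
step 4 [4y] swap r/1=1217/36758: DF=(1 − 1217/36758·(0.967400+0.933000+0.897100))/(1+1217/36758) = 8783/10000 ≈ 0.878300
step 5 [5y] swap r/1=1663/45095: DF=(1 − 1663/45095·(0.967400+0.933000+0.897100+0.878300))/(1+1663/45095) = 8337/10000 ≈ 0.833700
step 6 [6y] zero: DF = P = 102/125 ≈ 0.816000
step 7 [7y] swap r/1=743/20342: DF=(1 − 743/20342·(0.967400+0.933000+0.897100+0.878300+0.833700+0.816000))/(1+743/20342) = 7771/10000 ≈ 0.777100
step 8 [8y] swap r/1=2711/68315: DF=(1 − 2711/68315·(0.967400+0.933000+0.897100+0.878300+0.833700+0.816000+0.777100))/(1+2711/68315) = 7289/10000 ≈ 0.728900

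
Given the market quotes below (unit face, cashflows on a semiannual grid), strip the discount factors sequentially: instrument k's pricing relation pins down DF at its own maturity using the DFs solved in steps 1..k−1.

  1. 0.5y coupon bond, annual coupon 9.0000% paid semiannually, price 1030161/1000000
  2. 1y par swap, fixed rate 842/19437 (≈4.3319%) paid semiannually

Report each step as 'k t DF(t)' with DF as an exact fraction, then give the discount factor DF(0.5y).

1 1/2 4929/5000
2 1 9579/10000
DF(0.5y) = 4929/5000 ≈ 0.985800

step 1 [0.5y] bond c/2=9/200: DF=(1030161/1000000 − 9/200·(0))/(1+9/200) = 4929/5000 ≈ 0.985800
step 2 [1y] swap r/2=421/19437: DF=(1 − 421/19437·(0.985800))/(1+421/19437) = 9579/10000 ≈ 0.957900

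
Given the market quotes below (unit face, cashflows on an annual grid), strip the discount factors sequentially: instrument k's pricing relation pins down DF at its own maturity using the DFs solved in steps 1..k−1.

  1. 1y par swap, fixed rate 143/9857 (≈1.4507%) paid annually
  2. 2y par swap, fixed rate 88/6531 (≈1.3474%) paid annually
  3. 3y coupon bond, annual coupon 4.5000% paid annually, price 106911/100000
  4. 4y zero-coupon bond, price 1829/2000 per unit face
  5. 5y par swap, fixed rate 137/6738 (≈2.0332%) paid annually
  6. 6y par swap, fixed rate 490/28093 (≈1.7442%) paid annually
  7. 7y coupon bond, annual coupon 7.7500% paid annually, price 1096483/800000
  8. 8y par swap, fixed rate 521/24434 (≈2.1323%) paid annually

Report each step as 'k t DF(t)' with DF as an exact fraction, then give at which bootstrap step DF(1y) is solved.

1 1 9857/10000
2 2 1217/1250
3 3 9387/10000
4 4 1829/2000
5 5 9041/10000
6 6 451/500
7 7 8679/10000
8 8 8437/10000
DF(1y) is solved at step 1

step 1 [1y] swap r/1=143/9857: DF=(1 − 143/9857·(0))/(1+143/9857) = 9857/10000 ≈ 0.985700
step 2 [2y] swap r/1=88/6531: DF=(1 − 88/6531·(0.985700))/(1+88/6531) = 1217/1250 ≈ 0.973600
step 3 [3y] bond c/1=9/200: DF=(106911/100000 − 9/200·(0.985700+0.973600))/(1+9/200) = 9387/10000 ≈ 0.938700
step 4 [4y] zero: DF = P = 1829/2000 ≈ 0.914500
step 5 [5y] swap r/1=137/6738: DF=(1 − 137/6738·(0.985700+0.973600+0.938700+0.914500))/(1+137/6738) = 9041/10000 ≈ 0.904100
step 6 [6y] swap r/1=490/28093: DF=(1 − 490/28093·(0.985700+0.973600+0.938700+0.914500+0.904100))/(1+490/28093) = 451/500 ≈ 0.902000
step 7 [7y] bond c/1=31/400: DF=(1096483/800000 − 31/400·(0.985700+0.973600+0.938700+0.914500+0.904100+0.902000))/(1+31/400) = 8679/10000 ≈ 0.867900
step 8 [8y] swap r/1=521/24434: DF=(1 − 521/24434·(0.985700+0.973600+0.938700+0.914500+0.904100+0.902000+0.867900))/(1+521/24434) = 8437/10000 ≈ 0.843700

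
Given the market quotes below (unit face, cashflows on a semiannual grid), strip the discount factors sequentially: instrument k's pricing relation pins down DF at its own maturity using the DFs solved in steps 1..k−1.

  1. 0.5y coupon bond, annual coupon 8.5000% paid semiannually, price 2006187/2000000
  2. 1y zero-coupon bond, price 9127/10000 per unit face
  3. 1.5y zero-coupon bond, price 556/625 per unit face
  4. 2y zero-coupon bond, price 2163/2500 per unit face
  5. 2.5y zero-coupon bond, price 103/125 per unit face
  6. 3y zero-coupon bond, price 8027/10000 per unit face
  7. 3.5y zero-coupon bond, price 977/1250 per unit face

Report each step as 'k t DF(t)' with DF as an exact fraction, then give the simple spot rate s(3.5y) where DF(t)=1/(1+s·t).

1 1/2 4811/5000
2 1 9127/10000
3 3/2 556/625
4 2 2163/2500
5 5/2 103/125
6 3 8027/10000
7 7/2 977/1250
s(3.5y) = (1/(977/1250) − 1)/(7/2) = 78/977 ≈ 7.9836%

step 1 [0.5y] bond c/2=17/400: DF=(2006187/2000000 − 17/400·(0))/(1+17/400) = 4811/5000 ≈ 0.962200
step 2 [1y] zero: DF = P = 9127/10000 ≈ 0.912700
step 3 [1.5y] zero: DF = P = 556/625 ≈ 0.889600
step 4 [2y] zero: DF = P = 2163/2500 ≈ 0.865200
step 5 [2.5y] zero: DF = P = 103/125 ≈ 0.824000
step 6 [3y] zero: DF = P = 8027/10000 ≈ 0.802700
step 7 [3.5y] zero: DF = P = 977/1250 ≈ 0.781600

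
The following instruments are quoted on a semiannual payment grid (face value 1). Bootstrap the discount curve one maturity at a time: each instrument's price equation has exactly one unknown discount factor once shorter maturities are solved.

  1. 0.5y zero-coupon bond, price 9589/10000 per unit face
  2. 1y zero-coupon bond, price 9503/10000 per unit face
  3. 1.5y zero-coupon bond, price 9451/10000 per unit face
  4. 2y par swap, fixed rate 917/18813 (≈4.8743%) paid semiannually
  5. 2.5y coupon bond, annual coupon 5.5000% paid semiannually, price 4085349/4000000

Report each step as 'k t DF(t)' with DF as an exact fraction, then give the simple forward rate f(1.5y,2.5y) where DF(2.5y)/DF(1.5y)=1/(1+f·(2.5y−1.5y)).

1 1/2 9589/10000
2 1 9503/10000
3 3/2 9451/10000
4 2 9083/10000
5 5/2 8933/10000
f(1.5y,2.5y) = ((9451/10000)/(8933/10000) − 1)/(1) = 518/8933 ≈ 5.7987%

step 1 [0.5y] zero: DF = P = 9589/10000 ≈ 0.958900
step 2 [1y] zero: DF = P = 9503/10000 ≈ 0.950300
step 3 [1.5y] zero: DF = P = 9451/10000 ≈ 0.945100
step 4 [2y] swap r/2=917/37626: DF=(1 − 917/37626·(0.958900+0.950300+0.945100))/(1+917/37626) = 9083/10000 ≈ 0.908300
step 5 [2.5y] bond c/2=11/400: DF=(4085349/4000000 − 11/400·(0.958900+0.950300+0.945100+0.908300))/(1+11/400) = 8933/10000 ≈ 0.893300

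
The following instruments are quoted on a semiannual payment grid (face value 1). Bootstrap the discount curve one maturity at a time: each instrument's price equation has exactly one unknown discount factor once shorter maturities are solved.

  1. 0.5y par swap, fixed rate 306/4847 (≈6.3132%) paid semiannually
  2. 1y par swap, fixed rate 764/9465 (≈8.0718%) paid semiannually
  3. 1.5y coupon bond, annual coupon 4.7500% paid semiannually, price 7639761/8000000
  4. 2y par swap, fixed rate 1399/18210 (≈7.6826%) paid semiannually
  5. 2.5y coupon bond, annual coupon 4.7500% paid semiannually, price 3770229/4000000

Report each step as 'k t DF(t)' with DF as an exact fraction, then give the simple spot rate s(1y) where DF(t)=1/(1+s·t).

1 1/2 4847/5000
2 1 2309/2500
3 3/2 8889/10000
4 2 8601/10000
5 5/2 4181/5000
s(1y) = (1/(2309/2500) − 1)/(1) = 191/2309 ≈ 8.2720%

step 1 [0.5y] swap r/2=153/4847: DF=(1 − 153/4847·(0))/(1+153/4847) = 4847/5000 ≈ 0.969400
step 2 [1y] swap r/2=382/9465: DF=(1 − 382/9465·(0.969400))/(1+382/9465) = 2309/2500 ≈ 0.923600
step 3 [1.5y] bond c/2=19/800: DF=(7639761/8000000 − 19/800·(0.969400+0.923600))/(1+19/800) = 8889/10000 ≈ 0.888900
step 4 [2y] swap r/2=1399/36420: DF=(1 − 1399/36420·(0.969400+0.923600+0.888900))/(1+1399/36420) = 8601/10000 ≈ 0.860100
step 5 [2.5y] bond c/2=19/800: DF=(3770229/4000000 − 19/800·(0.969400+0.923600+0.888900+0.860100))/(1+19/800) = 4181/5000 ≈ 0.836200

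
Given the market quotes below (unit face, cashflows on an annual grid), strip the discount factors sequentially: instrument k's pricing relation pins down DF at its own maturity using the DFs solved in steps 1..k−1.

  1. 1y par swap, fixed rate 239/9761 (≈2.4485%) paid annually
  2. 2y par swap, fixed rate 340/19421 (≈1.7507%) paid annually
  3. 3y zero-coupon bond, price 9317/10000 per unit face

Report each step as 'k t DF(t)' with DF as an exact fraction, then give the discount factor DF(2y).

1 1 9761/10000
2 2 483/500
3 3 9317/10000
DF(2y) = 483/500 ≈ 0.966000

step 1 [1y] swap r/1=239/9761: DF=(1 − 239/9761·(0))/(1+239/9761) = 9761/10000 ≈ 0.976100
step 2 [2y] swap r/1=340/19421: DF=(1 − 340/19421·(0.976100))/(1+340/19421) = 483/500 ≈ 0.966000
step 3 [3y] zero: DF = P = 9317/10000 ≈ 0.931700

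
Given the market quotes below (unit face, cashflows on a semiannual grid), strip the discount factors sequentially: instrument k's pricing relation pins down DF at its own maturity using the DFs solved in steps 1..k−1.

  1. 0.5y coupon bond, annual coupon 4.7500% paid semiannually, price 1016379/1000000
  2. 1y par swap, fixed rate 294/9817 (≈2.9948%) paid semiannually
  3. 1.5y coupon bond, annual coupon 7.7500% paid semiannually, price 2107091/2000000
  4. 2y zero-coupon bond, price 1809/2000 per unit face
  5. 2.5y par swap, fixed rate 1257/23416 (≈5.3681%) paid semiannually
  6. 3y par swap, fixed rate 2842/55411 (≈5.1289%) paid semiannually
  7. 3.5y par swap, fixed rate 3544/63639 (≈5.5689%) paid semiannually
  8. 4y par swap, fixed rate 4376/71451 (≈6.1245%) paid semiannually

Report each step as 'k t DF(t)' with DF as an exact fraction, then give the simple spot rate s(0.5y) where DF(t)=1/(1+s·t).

step 1 [0.5y] bond c/2=19/800: DF=(1016379/1000000 − 19/800·(0))/(1+19/800) = 1241/1250 ≈ 0.992800
step 2 [1y] swap r/2=147/9817: DF=(1 − 147/9817·(0.992800))/(1+147/9817) = 4853/5000 ≈ 0.970600
step 3 [1.5y] bond c/2=31/800: DF=(2107091/2000000 − 31/800·(0.992800+0.970600))/(1+31/800) = 941/1000 ≈ 0.941000
step 4 [2y] zero: DF = P = 1809/2000 ≈ 0.904500
step 5 [2.5y] swap r/2=1257/46832: DF=(1 − 1257/46832·(0.992800+0.970600+0.941000+0.904500))/(1+1257/46832) = 8743/10000 ≈ 0.874300
step 6 [3y] swap r/2=1421/55411: DF=(1 − 1421/55411·(0.992800+0.970600+0.941000+0.904500+0.874300))/(1+1421/55411) = 8579/10000 ≈ 0.857900
step 7 [3.5y] swap r/2=1772/63639: DF=(1 − 1772/63639·(0.992800+0.970600+0.941000+0.904500+0.874300+0.857900))/(1+1772/63639) = 2057/2500 ≈ 0.822800
step 8 [4y] swap r/2=2188/71451: DF=(1 − 2188/71451·(0.992800+0.970600+0.941000+0.904500+0.874300+0.857900+0.822800))/(1+2188/71451) = 1953/2500 ≈ 0.781200

1 1/2 1241/1250
2 1 4853/5000
3 3/2 941/1000
4 2 1809/2000
5 5/2 8743/10000
6 3 8579/10000
7 7/2 2057/2500
8 4 1953/2500
s(0.5y) = (1/(1241/1250) − 1)/(1/2) = 18/1241 ≈ 1.4504%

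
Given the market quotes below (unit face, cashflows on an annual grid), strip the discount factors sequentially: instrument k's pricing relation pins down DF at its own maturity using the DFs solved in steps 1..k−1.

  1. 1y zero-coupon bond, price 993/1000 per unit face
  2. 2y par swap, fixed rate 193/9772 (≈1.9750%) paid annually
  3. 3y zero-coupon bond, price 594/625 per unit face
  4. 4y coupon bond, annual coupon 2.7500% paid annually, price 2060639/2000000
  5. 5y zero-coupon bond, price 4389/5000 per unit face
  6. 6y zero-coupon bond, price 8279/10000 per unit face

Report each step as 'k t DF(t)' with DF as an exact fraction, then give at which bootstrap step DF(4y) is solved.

step 1 [1y] zero: DF = P = 993/1000 ≈ 0.993000
step 2 [2y] swap r/1=193/9772: DF=(1 − 193/9772·(0.993000))/(1+193/9772) = 4807/5000 ≈ 0.961400
step 3 [3y] zero: DF = P = 594/625 ≈ 0.950400
step 4 [4y] bond c/1=11/400: DF=(2060639/2000000 − 11/400·(0.993000+0.961400+0.950400))/(1+11/400) = 37/40 ≈ 0.925000
step 5 [5y] zero: DF = P = 4389/5000 ≈ 0.877800
step 6 [6y] zero: DF = P = 8279/10000 ≈ 0.827900

1 1 993/1000
2 2 4807/5000
3 3 594/625
4 4 37/40
5 5 4389/5000
6 6 8279/10000
DF(4y) is solved at step 4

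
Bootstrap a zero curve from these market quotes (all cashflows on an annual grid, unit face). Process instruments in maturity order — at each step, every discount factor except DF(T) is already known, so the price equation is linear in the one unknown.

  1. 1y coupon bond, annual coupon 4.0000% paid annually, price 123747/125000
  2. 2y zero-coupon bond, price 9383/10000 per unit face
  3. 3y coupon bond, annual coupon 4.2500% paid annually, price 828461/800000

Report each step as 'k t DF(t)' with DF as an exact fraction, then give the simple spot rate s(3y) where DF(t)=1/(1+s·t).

1 1 9519/10000
2 2 9383/10000
3 3 9163/10000
s(3y) = (1/(9163/10000) − 1)/(3) = 279/9163 ≈ 3.0449%

step 1 [1y] bond c/1=1/25: DF=(123747/125000 − 1/25·(0))/(1+1/25) = 9519/10000 ≈ 0.951900
step 2 [2y] zero: DF = P = 9383/10000 ≈ 0.938300
step 3 [3y] bond c/1=17/400: DF=(828461/800000 − 17/400·(0.951900+0.938300))/(1+17/400) = 9163/10000 ≈ 0.916300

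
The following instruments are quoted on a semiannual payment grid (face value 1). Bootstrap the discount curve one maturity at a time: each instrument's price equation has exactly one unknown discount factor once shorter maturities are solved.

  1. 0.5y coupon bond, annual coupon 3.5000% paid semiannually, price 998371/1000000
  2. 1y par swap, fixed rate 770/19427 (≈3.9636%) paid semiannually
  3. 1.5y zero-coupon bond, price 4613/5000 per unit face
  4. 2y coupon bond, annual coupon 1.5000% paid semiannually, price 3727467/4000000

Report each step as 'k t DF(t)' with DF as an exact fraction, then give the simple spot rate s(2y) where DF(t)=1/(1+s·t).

step 1 [0.5y] bond c/2=7/400: DF=(998371/1000000 − 7/400·(0))/(1+7/400) = 2453/2500 ≈ 0.981200
step 2 [1y] swap r/2=385/19427: DF=(1 − 385/19427·(0.981200))/(1+385/19427) = 1923/2000 ≈ 0.961500
step 3 [1.5y] zero: DF = P = 4613/5000 ≈ 0.922600
step 4 [2y] bond c/2=3/400: DF=(3727467/4000000 − 3/400·(0.981200+0.961500+0.922600))/(1+3/400) = 2259/2500 ≈ 0.903600

1 1/2 2453/2500
2 1 1923/2000
3 3/2 4613/5000
4 2 2259/2500
s(2y) = (1/(2259/2500) − 1)/(2) = 241/4518 ≈ 5.3342%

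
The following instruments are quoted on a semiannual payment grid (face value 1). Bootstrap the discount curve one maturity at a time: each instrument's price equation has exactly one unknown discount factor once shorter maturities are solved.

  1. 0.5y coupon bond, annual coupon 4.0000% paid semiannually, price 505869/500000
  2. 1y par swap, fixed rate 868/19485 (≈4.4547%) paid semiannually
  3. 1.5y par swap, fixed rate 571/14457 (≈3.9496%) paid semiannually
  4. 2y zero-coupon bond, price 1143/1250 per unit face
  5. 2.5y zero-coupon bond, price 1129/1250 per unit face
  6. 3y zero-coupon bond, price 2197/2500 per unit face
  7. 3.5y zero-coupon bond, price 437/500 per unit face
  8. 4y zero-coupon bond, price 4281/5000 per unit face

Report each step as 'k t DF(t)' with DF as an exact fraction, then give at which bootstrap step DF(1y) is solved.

step 1 [0.5y] bond c/2=1/50: DF=(505869/500000 − 1/50·(0))/(1+1/50) = 9919/10000 ≈ 0.991900
step 2 [1y] swap r/2=434/19485: DF=(1 − 434/19485·(0.991900))/(1+434/19485) = 4783/5000 ≈ 0.956600
step 3 [1.5y] swap r/2=571/28914: DF=(1 − 571/28914·(0.991900+0.956600))/(1+571/28914) = 9429/10000 ≈ 0.942900
step 4 [2y] zero: DF = P = 1143/1250 ≈ 0.914400
step 5 [2.5y] zero: DF = P = 1129/1250 ≈ 0.903200
step 6 [3y] zero: DF = P = 2197/2500 ≈ 0.878800
step 7 [3.5y] zero: DF = P = 437/500 ≈ 0.874000
step 8 [4y] zero: DF = P = 4281/5000 ≈ 0.856200

1 1/2 9919/10000
2 1 4783/5000
3 3/2 9429/10000
4 2 1143/1250
5 5/2 1129/1250
6 3 2197/2500
7 7/2 437/500
8 4 4281/5000
DF(1y) is solved at step 2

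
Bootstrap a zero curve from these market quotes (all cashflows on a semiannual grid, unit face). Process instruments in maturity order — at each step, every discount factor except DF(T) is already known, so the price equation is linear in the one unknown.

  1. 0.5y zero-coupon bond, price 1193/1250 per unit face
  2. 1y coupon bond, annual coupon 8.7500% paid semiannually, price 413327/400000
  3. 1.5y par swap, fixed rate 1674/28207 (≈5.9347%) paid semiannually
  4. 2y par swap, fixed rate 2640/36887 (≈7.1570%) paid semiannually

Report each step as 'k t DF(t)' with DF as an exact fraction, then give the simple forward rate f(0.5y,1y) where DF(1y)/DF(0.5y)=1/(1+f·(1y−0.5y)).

step 1 [0.5y] zero: DF = P = 1193/1250 ≈ 0.954400
step 2 [1y] bond c/2=7/160: DF=(413327/400000 − 7/160·(0.954400))/(1+7/160) = 19/20 ≈ 0.950000
step 3 [1.5y] swap r/2=837/28207: DF=(1 − 837/28207·(0.954400+0.950000))/(1+837/28207) = 9163/10000 ≈ 0.916300
step 4 [2y] swap r/2=1320/36887: DF=(1 − 1320/36887·(0.954400+0.950000+0.916300))/(1+1320/36887) = 217/250 ≈ 0.868000

1 1/2 1193/1250
2 1 19/20
3 3/2 9163/10000
4 2 217/250
f(0.5y,1y) = ((1193/1250)/(19/20) − 1)/(1/2) = 22/2375 ≈ 0.9263%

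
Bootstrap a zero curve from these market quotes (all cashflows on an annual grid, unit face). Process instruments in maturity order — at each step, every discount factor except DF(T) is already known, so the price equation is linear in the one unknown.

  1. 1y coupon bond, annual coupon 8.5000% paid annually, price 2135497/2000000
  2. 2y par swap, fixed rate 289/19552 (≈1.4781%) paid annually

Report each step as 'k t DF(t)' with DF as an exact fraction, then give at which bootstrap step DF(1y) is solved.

step 1 [1y] bond c/1=17/200: DF=(2135497/2000000 − 17/200·(0))/(1+17/200) = 9841/10000 ≈ 0.984100
step 2 [2y] swap r/1=289/19552: DF=(1 − 289/19552·(0.984100))/(1+289/19552) = 9711/10000 ≈ 0.971100

1 1 9841/10000
2 2 9711/10000
DF(1y) is solved at step 1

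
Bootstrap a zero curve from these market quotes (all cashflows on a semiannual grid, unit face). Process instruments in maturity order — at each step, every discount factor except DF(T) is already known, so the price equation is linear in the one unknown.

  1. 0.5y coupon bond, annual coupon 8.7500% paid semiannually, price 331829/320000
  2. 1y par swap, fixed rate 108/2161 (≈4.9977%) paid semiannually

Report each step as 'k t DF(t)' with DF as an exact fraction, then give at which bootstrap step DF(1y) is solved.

step 1 [0.5y] bond c/2=7/160: DF=(331829/320000 − 7/160·(0))/(1+7/160) = 1987/2000 ≈ 0.993500
step 2 [1y] swap r/2=54/2161: DF=(1 − 54/2161·(0.993500))/(1+54/2161) = 4757/5000 ≈ 0.951400

1 1/2 1987/2000
2 1 4757/5000
DF(1y) is solved at step 2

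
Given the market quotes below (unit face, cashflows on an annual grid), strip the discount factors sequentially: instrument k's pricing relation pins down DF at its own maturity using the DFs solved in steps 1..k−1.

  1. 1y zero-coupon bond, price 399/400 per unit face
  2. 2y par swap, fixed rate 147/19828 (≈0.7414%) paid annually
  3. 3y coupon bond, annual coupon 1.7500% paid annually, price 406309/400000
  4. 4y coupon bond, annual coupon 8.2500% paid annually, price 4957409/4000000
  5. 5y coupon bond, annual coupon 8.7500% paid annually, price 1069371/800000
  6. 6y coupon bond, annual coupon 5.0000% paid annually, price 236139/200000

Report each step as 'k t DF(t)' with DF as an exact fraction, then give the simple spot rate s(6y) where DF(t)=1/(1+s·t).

1 1 399/400
2 2 9853/10000
3 3 4821/5000
4 4 9203/10000
5 5 459/500
6 6 4483/5000
s(6y) = (1/(4483/5000) − 1)/(6) = 517/26898 ≈ 1.9221%

step 1 [1y] zero: DF = P = 399/400 ≈ 0.997500
step 2 [2y] swap r/1=147/19828: DF=(1 − 147/19828·(0.997500))/(1+147/19828) = 9853/10000 ≈ 0.985300
step 3 [3y] bond c/1=7/400: DF=(406309/400000 − 7/400·(0.997500+0.985300))/(1+7/400) = 4821/5000 ≈ 0.964200
step 4 [4y] bond c/1=33/400: DF=(4957409/4000000 − 33/400·(0.997500+0.985300+0.964200))/(1+33/400) = 9203/10000 ≈ 0.920300
step 5 [5y] bond c/1=7/80: DF=(1069371/800000 − 7/80·(0.997500+0.985300+0.964200+0.920300))/(1+7/80) = 459/500 ≈ 0.918000
step 6 [6y] bond c/1=1/20: DF=(236139/200000 − 1/20·(0.997500+0.985300+0.964200+0.920300+0.918000))/(1+1/20) = 4483/5000 ≈ 0.896600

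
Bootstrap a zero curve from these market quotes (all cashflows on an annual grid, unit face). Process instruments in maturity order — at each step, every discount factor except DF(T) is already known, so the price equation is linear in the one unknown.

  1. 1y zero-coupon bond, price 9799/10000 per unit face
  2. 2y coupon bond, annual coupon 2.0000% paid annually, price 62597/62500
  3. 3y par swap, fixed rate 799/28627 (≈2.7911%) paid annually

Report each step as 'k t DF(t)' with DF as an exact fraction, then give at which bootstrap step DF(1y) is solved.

1 1 9799/10000
2 2 9627/10000
3 3 9201/10000
DF(1y) is solved at step 1

step 1 [1y] zero: DF = P = 9799/10000 ≈ 0.979900
step 2 [2y] bond c/1=1/50: DF=(62597/62500 − 1/50·(0.979900))/(1+1/50) = 9627/10000 ≈ 0.962700
step 3 [3y] swap r/1=799/28627: DF=(1 − 799/28627·(0.979900+0.962700))/(1+799/28627) = 9201/10000 ≈ 0.920100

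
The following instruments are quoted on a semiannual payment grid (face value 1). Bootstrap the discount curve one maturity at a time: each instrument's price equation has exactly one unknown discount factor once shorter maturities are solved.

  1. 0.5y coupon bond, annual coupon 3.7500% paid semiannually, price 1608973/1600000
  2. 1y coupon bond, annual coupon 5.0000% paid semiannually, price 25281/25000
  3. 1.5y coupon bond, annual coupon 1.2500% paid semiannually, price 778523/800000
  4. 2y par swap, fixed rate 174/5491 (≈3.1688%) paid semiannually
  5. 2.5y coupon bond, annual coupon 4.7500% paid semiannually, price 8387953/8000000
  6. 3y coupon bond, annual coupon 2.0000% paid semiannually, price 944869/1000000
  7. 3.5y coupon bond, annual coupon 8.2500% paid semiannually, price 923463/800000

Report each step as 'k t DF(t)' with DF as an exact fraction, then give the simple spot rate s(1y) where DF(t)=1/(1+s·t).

1 1/2 9871/10000
2 1 77/80
3 3/2 191/200
4 2 9391/10000
5 5/2 187/200
6 3 4441/5000
7 7/2 8841/10000
s(1y) = (1/(77/80) − 1)/(1) = 3/77 ≈ 3.8961%

step 1 [0.5y] bond c/2=3/160: DF=(1608973/1600000 − 3/160·(0))/(1+3/160) = 9871/10000 ≈ 0.987100
step 2 [1y] bond c/2=1/40: DF=(25281/25000 − 1/40·(0.987100))/(1+1/40) = 77/80 ≈ 0.962500
step 3 [1.5y] bond c/2=1/160: DF=(778523/800000 − 1/160·(0.987100+0.962500))/(1+1/160) = 191/200 ≈ 0.955000
step 4 [2y] swap r/2=87/5491: DF=(1 − 87/5491·(0.987100+0.962500+0.955000))/(1+87/5491) = 9391/10000 ≈ 0.939100
step 5 [2.5y] bond c/2=19/800: DF=(8387953/8000000 − 19/800·(0.987100+0.962500+0.955000+0.939100))/(1+19/800) = 187/200 ≈ 0.935000
step 6 [3y] bond c/2=1/100: DF=(944869/1000000 − 1/100·(0.987100+0.962500+0.955000+0.939100+0.935000))/(1+1/100) = 4441/5000 ≈ 0.888200
step 7 [3.5y] bond c/2=33/800: DF=(923463/800000 − 33/800·(0.987100+0.962500+0.955000+0.939100+0.935000+0.888200))/(1+33/800) = 8841/10000 ≈ 0.884100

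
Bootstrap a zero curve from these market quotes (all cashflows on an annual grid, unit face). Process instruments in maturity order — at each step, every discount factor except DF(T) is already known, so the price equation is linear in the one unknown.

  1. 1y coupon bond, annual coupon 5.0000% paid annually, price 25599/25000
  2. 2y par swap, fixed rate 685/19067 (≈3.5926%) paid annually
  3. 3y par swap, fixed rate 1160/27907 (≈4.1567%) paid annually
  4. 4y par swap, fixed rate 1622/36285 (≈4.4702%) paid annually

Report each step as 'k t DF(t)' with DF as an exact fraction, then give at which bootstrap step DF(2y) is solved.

step 1 [1y] bond c/1=1/20: DF=(25599/25000 − 1/20·(0))/(1+1/20) = 1219/1250 ≈ 0.975200
step 2 [2y] swap r/1=685/19067: DF=(1 − 685/19067·(0.975200))/(1+685/19067) = 1863/2000 ≈ 0.931500
step 3 [3y] swap r/1=1160/27907: DF=(1 − 1160/27907·(0.975200+0.931500))/(1+1160/27907) = 221/250 ≈ 0.884000
step 4 [4y] swap r/1=1622/36285: DF=(1 − 1622/36285·(0.975200+0.931500+0.884000))/(1+1622/36285) = 4189/5000 ≈ 0.837800

1 1 1219/1250
2 2 1863/2000
3 3 221/250
4 4 4189/5000
DF(2y) is solved at step 2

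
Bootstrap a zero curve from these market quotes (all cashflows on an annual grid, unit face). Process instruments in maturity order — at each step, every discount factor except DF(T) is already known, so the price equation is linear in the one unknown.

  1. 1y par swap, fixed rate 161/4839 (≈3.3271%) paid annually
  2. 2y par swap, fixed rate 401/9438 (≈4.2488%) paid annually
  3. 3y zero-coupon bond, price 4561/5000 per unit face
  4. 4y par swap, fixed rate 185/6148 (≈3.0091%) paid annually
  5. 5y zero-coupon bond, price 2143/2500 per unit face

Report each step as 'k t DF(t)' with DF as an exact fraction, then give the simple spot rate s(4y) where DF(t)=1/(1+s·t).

step 1 [1y] swap r/1=161/4839: DF=(1 − 161/4839·(0))/(1+161/4839) = 4839/5000 ≈ 0.967800
step 2 [2y] swap r/1=401/9438: DF=(1 − 401/9438·(0.967800))/(1+401/9438) = 4599/5000 ≈ 0.919800
step 3 [3y] zero: DF = P = 4561/5000 ≈ 0.912200
step 4 [4y] swap r/1=185/6148: DF=(1 − 185/6148·(0.967800+0.919800+0.912200))/(1+185/6148) = 889/1000 ≈ 0.889000
step 5 [5y] zero: DF = P = 2143/2500 ≈ 0.857200

1 1 4839/5000
2 2 4599/5000
3 3 4561/5000
4 4 889/1000
5 5 2143/2500
s(4y) = (1/(889/1000) − 1)/(4) = 111/3556 ≈ 3.1215%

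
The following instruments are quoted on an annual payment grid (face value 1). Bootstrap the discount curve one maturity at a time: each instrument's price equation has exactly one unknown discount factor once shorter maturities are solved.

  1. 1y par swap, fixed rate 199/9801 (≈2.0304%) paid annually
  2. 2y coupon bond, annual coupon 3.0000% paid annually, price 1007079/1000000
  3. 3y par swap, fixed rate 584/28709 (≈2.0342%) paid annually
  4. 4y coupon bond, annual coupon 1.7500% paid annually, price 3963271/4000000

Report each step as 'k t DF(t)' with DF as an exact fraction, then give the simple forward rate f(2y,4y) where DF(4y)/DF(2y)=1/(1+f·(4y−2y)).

step 1 [1y] swap r/1=199/9801: DF=(1 − 199/9801·(0))/(1+199/9801) = 9801/10000 ≈ 0.980100
step 2 [2y] bond c/1=3/100: DF=(1007079/1000000 − 3/100·(0.980100))/(1+3/100) = 2373/2500 ≈ 0.949200
step 3 [3y] swap r/1=584/28709: DF=(1 − 584/28709·(0.980100+0.949200))/(1+584/28709) = 1177/1250 ≈ 0.941600
step 4 [4y] bond c/1=7/400: DF=(3963271/4000000 − 7/400·(0.980100+0.949200+0.941600))/(1+7/400) = 2311/2500 ≈ 0.924400

1 1 9801/10000
2 2 2373/2500
3 3 1177/1250
4 4 2311/2500
f(2y,4y) = ((2373/2500)/(2311/2500) − 1)/(2) = 31/2311 ≈ 1.3414%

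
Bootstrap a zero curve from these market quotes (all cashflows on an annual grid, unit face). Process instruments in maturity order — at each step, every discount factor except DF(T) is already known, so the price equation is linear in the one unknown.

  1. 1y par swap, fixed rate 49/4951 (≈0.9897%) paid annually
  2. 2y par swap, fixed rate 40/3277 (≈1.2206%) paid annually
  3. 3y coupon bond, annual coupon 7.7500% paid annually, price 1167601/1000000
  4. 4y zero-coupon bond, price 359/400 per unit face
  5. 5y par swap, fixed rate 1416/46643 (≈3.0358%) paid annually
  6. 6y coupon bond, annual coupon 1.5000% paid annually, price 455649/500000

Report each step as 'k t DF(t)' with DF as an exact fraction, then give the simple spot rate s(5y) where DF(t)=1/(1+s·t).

1 1 4951/5000
2 2 122/125
3 3 4711/5000
4 4 359/400
5 5 1073/1250
6 6 8289/10000
s(5y) = (1/(1073/1250) − 1)/(5) = 177/5365 ≈ 3.2992%

step 1 [1y] swap r/1=49/4951: DF=(1 − 49/4951·(0))/(1+49/4951) = 4951/5000 ≈ 0.990200
step 2 [2y] swap r/1=40/3277: DF=(1 − 40/3277·(0.990200))/(1+40/3277) = 122/125 ≈ 0.976000
step 3 [3y] bond c/1=31/400: DF=(1167601/1000000 − 31/400·(0.990200+0.976000))/(1+31/400) = 4711/5000 ≈ 0.942200
step 4 [4y] zero: DF = P = 359/400 ≈ 0.897500
step 5 [5y] swap r/1=1416/46643: DF=(1 − 1416/46643·(0.990200+0.976000+0.942200+0.897500))/(1+1416/46643) = 1073/1250 ≈ 0.858400
step 6 [6y] bond c/1=3/200: DF=(455649/500000 − 3/200·(0.990200+0.976000+0.942200+0.897500+0.858400))/(1+3/200) = 8289/10000 ≈ 0.828900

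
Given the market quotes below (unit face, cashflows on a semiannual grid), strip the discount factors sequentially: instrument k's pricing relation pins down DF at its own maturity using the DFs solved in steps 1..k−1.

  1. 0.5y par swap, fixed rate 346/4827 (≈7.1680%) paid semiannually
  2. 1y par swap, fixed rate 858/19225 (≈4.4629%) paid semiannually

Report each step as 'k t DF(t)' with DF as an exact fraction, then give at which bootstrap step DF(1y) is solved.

step 1 [0.5y] swap r/2=173/4827: DF=(1 − 173/4827·(0))/(1+173/4827) = 4827/5000 ≈ 0.965400
step 2 [1y] swap r/2=429/19225: DF=(1 − 429/19225·(0.965400))/(1+429/19225) = 9571/10000 ≈ 0.957100

1 1/2 4827/5000
2 1 9571/10000
DF(1y) is solved at step 2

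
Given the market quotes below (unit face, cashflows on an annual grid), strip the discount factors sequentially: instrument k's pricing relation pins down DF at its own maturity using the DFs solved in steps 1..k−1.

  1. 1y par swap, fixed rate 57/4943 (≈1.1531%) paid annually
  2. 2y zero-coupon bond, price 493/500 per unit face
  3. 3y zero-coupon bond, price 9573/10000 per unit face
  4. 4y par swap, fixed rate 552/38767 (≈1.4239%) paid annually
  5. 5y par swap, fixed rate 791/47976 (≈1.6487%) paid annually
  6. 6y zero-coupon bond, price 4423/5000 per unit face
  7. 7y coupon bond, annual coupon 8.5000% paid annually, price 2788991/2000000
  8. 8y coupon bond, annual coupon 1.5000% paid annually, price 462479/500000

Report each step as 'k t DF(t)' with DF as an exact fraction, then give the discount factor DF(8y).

1 1 4943/5000
2 2 493/500
3 3 9573/10000
4 4 1181/1250
5 5 9209/10000
6 6 4423/5000
7 7 8401/10000
8 8 8149/10000
DF(8y) = 8149/10000 ≈ 0.814900

step 1 [1y] swap r/1=57/4943: DF=(1 − 57/4943·(0))/(1+57/4943) = 4943/5000 ≈ 0.988600
step 2 [2y] zero: DF = P = 493/500 ≈ 0.986000
step 3 [3y] zero: DF = P = 9573/10000 ≈ 0.957300
step 4 [4y] swap r/1=552/38767: DF=(1 − 552/38767·(0.988600+0.986000+0.957300))/(1+552/38767) = 1181/1250 ≈ 0.944800
step 5 [5y] swap r/1=791/47976: DF=(1 − 791/47976·(0.988600+0.986000+0.957300+0.944800))/(1+791/47976) = 9209/10000 ≈ 0.920900
step 6 [6y] zero: DF = P = 4423/5000 ≈ 0.884600
step 7 [7y] bond c/1=17/200: DF=(2788991/2000000 − 17/200·(0.988600+0.986000+0.957300+0.944800+0.920900+0.884600))/(1+17/200) = 8401/10000 ≈ 0.840100
step 8 [8y] bond c/1=3/200: DF=(462479/500000 − 3/200·(0.988600+0.986000+0.957300+0.944800+0.920900+0.884600+0.840100))/(1+3/200) = 8149/10000 ≈ 0.814900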